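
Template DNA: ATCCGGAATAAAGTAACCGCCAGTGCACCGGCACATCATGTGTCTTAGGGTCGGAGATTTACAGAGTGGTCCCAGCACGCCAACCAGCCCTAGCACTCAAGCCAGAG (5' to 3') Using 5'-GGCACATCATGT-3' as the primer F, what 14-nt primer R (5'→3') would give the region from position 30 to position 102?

5'-GCTTGAGTGCTAGG-3'

The product's 3' end on the top strand is position 102.
The reverse primer anneals to the top strand over positions 89–102, i.e. to CCTAGCACTCAAGC.
Its sequence written 5'→3' is the reverse complement: GCTTGAGTGCTAGG.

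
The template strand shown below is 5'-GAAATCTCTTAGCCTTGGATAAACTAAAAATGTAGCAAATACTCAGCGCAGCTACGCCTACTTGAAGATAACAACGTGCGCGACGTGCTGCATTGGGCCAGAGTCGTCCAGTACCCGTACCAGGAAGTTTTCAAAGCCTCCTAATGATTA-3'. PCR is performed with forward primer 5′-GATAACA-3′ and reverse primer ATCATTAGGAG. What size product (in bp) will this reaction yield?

Scanning the template, GATAACA occurs at positions 67–73; this primer anneals to the bottom strand there with its 3' end pointing downstream.
The reverse primer's reverse complement is CTCCTAATGAT, which matches the template at positions 138–148.
The product runs from position 67 to position 148, so its length is 148 − 67 + 1 = 82 bp.

82 bp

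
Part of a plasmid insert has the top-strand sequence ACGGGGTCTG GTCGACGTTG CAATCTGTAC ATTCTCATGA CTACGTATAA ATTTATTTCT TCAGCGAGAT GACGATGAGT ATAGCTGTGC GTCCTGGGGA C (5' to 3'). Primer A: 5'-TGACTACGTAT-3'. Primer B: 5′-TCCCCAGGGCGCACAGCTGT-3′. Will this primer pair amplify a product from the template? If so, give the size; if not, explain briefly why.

No product — primer B has no binding site in the template.

Primer B (TCCCCAGGGCGCACAGCTGT) does not match the top strand, and its reverse complement ACAGCTGTGCGCCCTGGGGA does not match either.
With no annealing site for primer B, no amplification occurs.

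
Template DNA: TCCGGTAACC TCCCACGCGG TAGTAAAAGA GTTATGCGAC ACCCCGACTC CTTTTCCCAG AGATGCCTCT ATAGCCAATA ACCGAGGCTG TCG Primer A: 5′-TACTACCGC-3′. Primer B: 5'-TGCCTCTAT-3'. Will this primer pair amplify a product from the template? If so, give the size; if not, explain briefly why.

Primer A (TACTACCGC) has reverse complement GCGGTAGTA, which matches the top strand at positions 17–25; primer A anneals to the top strand there with its 3' end pointing upstream toward position 17.
Primer B (TGCCTCTAT) matches the top strand directly at positions 64–72; it anneals to the bottom strand with its 3' end pointing downstream toward position 72.
The 3' ends diverge (primer A extends toward position 1, primer B toward position 93), so the primers never converge on a shared product.

No product — the primers' 3' ends point away from each other.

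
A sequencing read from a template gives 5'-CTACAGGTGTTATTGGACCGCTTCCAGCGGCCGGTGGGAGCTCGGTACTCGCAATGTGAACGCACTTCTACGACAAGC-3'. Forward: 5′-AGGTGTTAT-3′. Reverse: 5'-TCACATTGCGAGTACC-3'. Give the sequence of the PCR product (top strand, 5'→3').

5'-AGGTGTTATTGGACCGCTTCCAGCGGCCGGTGGGAGCTCGGTACTCGCAATGTGA-3'

Scanning the template, AGGTGTTAT occurs at positions 5–13; this primer anneals to the bottom strand there with its 3' end pointing downstream.
Taking the reverse complement of TCACATTGCGAGTACC gives GGTACTCGCAATGTGA, found at positions 44–59 on the template; the primer anneals here to the top strand with its 3' end pointing upstream.
The product is the template from position 5 through 59 (55 bp).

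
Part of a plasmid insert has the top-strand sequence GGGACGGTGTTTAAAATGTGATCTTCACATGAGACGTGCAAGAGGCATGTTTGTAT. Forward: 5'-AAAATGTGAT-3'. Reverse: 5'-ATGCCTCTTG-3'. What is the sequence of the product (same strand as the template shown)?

5'-AAAATGTGATCTTCACATGAGACGTGCAAGAGGCAT-3'

The forward primer matches the template at positions 13–22.
Taking the reverse complement of ATGCCTCTTG gives CAAGAGGCAT, found at positions 39–48 on the template; the primer anneals here to the top strand with its 3' end pointing upstream.
The product is the template from position 13 through 48 (36 bp).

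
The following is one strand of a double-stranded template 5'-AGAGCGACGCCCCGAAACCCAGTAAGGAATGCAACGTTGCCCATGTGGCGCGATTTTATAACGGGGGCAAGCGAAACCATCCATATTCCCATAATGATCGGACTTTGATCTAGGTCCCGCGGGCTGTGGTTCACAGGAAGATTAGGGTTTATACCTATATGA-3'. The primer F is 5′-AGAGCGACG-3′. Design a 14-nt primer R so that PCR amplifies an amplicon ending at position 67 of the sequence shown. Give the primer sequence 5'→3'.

The forward primer binds at positions 1–9; the product's 3' end on the top strand is position 67.
The reverse primer anneals to the top strand over positions 54–67, i.e. to TTTTATAACGGGGG.
Its sequence written 5'→3' is the reverse complement: CCCCCGTTATAAAA.

5'-CCCCCGTTATAAAA-3'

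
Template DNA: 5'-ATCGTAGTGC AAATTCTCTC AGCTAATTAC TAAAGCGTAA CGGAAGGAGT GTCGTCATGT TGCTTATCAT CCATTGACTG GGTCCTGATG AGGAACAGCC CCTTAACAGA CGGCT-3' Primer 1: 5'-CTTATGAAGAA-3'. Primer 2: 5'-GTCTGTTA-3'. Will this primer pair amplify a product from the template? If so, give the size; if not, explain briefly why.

No product — primer 1 has no binding site in the template.

Primer 1 (CTTATGAAGAA) does not match the top strand, and its reverse complement TTCTTCATAAG does not match either.
With no annealing site for primer 1, no amplification occurs.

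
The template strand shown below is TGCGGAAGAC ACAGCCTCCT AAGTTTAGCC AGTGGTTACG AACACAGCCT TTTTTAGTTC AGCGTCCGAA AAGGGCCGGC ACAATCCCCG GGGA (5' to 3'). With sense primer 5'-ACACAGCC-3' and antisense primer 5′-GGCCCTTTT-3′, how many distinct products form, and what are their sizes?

Two products: 69 bp, 36 bp

The forward primer ACACAGCC matches the top strand at positions 9–16, 42–49.
The reverse primer's reverse complement is AAAAGGGCC, matching at positions 69–77.
Each forward site pairs with the reverse site to give a product ending at position 77: sizes 69, 36 bp.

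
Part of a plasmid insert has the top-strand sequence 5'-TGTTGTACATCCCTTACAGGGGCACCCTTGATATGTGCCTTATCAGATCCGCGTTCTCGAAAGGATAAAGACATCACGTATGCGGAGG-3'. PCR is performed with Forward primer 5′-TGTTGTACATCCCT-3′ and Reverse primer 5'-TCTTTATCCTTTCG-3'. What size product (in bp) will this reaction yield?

Forward primer TGTTGTACATCCCT is found on the top strand at positions 1–14.
Taking the reverse complement of TCTTTATCCTTTCG gives CGAAAGGATAAAGA, found at positions 58–71 on the template; the primer anneals here to the top strand with its 3' end pointing upstream.
The product runs from position 1 to position 71, so its length is 71 − 1 + 1 = 71 bp.

71 bp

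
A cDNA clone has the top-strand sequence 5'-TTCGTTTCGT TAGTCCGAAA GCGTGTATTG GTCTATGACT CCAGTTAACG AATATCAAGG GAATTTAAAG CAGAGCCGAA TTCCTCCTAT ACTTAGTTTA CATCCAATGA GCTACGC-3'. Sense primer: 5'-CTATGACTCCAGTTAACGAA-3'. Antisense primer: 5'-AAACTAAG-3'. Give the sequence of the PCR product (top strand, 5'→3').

Scanning the template, CTATGACTCCAGTTAACGAA occurs at positions 33–52; this primer anneals to the bottom strand there with its 3' end pointing downstream.
The reverse primer's reverse complement is CTTAGTTT, which matches the template at positions 92–99.
The product is the template from position 33 through 99 (67 bp).

5'-CTATGACTCCAGTTAACGAATATCAAGGGAATTTAAAGCAGAGCCGAATTCCTCCTATACTTAGTTT-3'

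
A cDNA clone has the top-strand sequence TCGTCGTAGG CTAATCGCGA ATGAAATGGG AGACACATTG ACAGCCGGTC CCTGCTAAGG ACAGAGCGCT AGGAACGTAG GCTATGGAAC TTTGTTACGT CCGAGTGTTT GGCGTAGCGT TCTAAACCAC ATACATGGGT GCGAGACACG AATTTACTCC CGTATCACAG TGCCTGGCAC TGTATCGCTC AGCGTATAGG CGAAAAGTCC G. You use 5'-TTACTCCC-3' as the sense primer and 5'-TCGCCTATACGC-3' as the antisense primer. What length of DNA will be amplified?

Scanning the template, TTACTCCC occurs at positions 154–161; this primer anneals to the bottom strand there with its 3' end pointing downstream.
The reverse primer's reverse complement is GCGTATAGGCGA, which matches the template at positions 192–203.
Product length = (reverse-primer end) − (forward-primer start) + 1 = 203 − 154 + 1 = 50 bp.

50 bp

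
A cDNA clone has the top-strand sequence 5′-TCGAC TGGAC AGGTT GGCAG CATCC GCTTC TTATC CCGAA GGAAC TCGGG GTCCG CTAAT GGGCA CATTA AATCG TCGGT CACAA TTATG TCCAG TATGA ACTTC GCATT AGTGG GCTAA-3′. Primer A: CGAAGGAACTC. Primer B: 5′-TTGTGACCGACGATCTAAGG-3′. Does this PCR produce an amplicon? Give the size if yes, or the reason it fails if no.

Primer B (TTGTGACCGACGATCTAAGG) does not match the top strand, and its reverse complement CCTTAGATCGTCGGTCACAA does not match either.
With no annealing site for primer B, no amplification occurs.

No product — primer B has no binding site in the template.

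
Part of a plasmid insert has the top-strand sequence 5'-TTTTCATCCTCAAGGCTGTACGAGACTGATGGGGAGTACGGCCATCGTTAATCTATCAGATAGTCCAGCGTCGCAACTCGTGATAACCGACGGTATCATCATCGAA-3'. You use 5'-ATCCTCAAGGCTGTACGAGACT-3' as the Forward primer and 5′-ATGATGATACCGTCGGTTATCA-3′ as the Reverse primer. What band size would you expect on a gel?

97 bp

Forward primer ATCCTCAAGGCTGTACGAGACT is found on the top strand at positions 6–27.
Taking the reverse complement of ATGATGATACCGTCGGTTATCA gives TGATAACCGACGGTATCATCAT, found at positions 81–102 on the template; the primer anneals here to the top strand with its 3' end pointing upstream.
Product length = (reverse-primer end) − (forward-primer start) + 1 = 102 − 6 + 1 = 97 bp.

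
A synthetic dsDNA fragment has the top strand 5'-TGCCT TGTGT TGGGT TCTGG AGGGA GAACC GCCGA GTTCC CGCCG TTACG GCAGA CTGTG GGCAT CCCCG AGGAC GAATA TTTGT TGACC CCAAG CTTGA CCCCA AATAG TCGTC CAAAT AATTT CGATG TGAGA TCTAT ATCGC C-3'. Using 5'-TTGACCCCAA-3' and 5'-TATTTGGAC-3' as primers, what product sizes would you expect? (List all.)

The forward primer TTGACCCCAA matches the top strand at positions 85–94, 97–106.
The reverse primer's reverse complement is GTCCAAATA, matching at positions 113–121.
Each forward site pairs with the reverse site to give a product ending at position 121: sizes 37, 25 bp.

37 bp, 25 bp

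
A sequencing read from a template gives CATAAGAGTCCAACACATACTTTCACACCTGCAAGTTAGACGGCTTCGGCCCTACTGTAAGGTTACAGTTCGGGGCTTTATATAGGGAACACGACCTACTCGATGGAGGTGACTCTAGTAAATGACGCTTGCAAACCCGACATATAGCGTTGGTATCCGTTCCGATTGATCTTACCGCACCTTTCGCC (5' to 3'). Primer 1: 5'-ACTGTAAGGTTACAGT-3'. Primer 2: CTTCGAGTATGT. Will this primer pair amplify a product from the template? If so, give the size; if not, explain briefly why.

Primer 2 (CTTCGAGTATGT) does not match the top strand, and its reverse complement ACATACTCGAAG does not match either.
With no annealing site for primer 2, no amplification occurs.

No product — primer 2 has no binding site in the template.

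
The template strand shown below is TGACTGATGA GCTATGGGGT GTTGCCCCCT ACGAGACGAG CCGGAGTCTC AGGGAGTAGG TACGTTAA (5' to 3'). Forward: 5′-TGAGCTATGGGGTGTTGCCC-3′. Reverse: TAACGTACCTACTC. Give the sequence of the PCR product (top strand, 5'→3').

5'-TGAGCTATGGGGTGTTGCCCCCTACGAGACGAGCCGGAGTCTCAGGGAGTAGGTACGTTA-3'

Scanning the template, TGAGCTATGGGGTGTTGCCC occurs at positions 8–27; this primer anneals to the bottom strand there with its 3' end pointing downstream.
Reverse complement of the reverse primer: GAGTAGGTACGTTA. This occurs on the top strand at positions 54–67.
The product is the template from position 8 through 67 (60 bp).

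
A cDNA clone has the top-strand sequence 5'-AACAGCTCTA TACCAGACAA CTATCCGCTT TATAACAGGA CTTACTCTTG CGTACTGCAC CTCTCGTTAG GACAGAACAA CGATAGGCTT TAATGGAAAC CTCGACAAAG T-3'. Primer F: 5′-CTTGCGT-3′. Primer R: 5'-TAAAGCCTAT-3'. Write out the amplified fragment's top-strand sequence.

The forward primer matches the template at positions 47–53.
Taking the reverse complement of TAAAGCCTAT gives ATAGGCTTTA, found at positions 83–92 on the template; the primer anneals here to the top strand with its 3' end pointing upstream.
The product is the template from position 47 through 92 (46 bp).

5'-CTTGCGTACTGCACCTCTCGTTAGGACAGAACAACGATAGGCTTTA-3'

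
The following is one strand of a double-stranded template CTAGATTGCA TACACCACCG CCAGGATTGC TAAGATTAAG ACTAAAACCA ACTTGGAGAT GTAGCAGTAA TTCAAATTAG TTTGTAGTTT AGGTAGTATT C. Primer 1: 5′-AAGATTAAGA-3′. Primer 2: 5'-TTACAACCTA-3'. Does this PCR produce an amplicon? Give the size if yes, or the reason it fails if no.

Primer 2 (TTACAACCTA) does not match the top strand, and its reverse complement TAGGTTGTAA does not match either.
With no annealing site for primer 2, no amplification occurs.

No product — primer 2 has no binding site in the template.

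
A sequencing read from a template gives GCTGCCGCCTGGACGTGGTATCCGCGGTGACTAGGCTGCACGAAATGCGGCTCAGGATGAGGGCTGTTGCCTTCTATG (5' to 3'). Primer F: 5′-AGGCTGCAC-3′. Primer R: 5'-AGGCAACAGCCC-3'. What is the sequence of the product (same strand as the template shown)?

The forward primer matches the template at positions 33–41.
Taking the reverse complement of AGGCAACAGCCC gives GGGCTGTTGCCT, found at positions 61–72 on the template; the primer anneals here to the top strand with its 3' end pointing upstream.
The product is the template from position 33 through 72 (40 bp).

5'-AGGCTGCACGAAATGCGGCTCAGGATGAGGGCTGTTGCCT-3'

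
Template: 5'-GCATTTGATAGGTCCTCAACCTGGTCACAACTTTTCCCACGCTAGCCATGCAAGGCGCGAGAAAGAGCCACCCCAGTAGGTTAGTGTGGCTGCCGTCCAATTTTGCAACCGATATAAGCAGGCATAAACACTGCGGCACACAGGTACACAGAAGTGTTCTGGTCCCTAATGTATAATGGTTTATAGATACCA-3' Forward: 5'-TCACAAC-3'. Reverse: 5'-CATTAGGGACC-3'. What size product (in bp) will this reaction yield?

The forward primer matches the template at positions 25–31.
The reverse primer's reverse complement is GGTCCCTAATG, which matches the template at positions 161–171.
Product length = (reverse-primer end) − (forward-primer start) + 1 = 171 − 25 + 1 = 147 bp.

147 bp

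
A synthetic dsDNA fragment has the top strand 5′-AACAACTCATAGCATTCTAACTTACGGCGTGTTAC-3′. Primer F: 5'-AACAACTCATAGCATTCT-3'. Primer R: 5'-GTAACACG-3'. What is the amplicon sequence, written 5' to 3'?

5'-AACAACTCATAGCATTCTAACTTACGGCGTGTTAC-3'

Forward primer AACAACTCATAGCATTCT is found on the top strand at positions 1–18.
Reverse complement of the reverse primer: CGTGTTAC. This occurs on the top strand at positions 28–35.
The product is the template from position 1 through 35 (35 bp).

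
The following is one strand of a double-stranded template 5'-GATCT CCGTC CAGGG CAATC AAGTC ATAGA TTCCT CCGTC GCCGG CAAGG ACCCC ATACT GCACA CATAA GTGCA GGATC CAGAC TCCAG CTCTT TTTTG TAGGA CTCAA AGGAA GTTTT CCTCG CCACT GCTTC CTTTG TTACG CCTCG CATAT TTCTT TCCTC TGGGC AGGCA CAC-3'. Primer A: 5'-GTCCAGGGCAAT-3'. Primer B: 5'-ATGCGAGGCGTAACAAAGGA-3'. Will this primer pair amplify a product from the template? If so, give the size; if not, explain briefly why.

Yes — a 146 bp product.

Primer A (GTCCAGGGCAAT) matches the top strand at positions 8–19; it acts as a forward primer.
Primer B's reverse complement is TCCTTTGTTACGCCTCGCAT, matching the top strand at positions 134–153; it acts as a reverse primer.
The 3' ends face each other across positions 8–153, giving a 146 bp product.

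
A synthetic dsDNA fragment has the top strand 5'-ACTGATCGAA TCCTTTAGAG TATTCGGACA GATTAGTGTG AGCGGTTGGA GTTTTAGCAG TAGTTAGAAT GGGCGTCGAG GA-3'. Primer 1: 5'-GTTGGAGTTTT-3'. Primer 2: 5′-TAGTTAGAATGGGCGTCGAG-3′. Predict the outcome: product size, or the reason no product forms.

No product — both primers anneal to the same strand and extend in the same direction.

Primer 1 (GTTGGAGTTTT) matches the top strand at positions 45–55 (3' end points downstream).
Primer 2 (TAGTTAGAATGGGCGTCGAG) also matches the top strand directly, at positions 61–80 — its reverse complement CTCGACGCCCATTCTAACTA is not present.
Both primers anneal to the bottom strand with 3' ends pointing the same way, so neither can prime synthesis back toward the other.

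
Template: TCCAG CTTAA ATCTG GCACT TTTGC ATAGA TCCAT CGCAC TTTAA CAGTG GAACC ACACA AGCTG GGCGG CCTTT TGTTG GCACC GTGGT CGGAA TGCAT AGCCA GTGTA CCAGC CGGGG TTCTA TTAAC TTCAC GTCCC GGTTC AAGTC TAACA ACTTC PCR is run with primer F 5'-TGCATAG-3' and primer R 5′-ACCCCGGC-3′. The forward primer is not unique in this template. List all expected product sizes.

The forward primer TGCATAG matches the top strand at positions 23–29, 96–102.
The reverse primer's reverse complement is GCCGGGGT, matching at positions 114–121.
Each forward site pairs with the reverse site to give a product ending at position 121: sizes 99, 26 bp.

99 bp, 26 bp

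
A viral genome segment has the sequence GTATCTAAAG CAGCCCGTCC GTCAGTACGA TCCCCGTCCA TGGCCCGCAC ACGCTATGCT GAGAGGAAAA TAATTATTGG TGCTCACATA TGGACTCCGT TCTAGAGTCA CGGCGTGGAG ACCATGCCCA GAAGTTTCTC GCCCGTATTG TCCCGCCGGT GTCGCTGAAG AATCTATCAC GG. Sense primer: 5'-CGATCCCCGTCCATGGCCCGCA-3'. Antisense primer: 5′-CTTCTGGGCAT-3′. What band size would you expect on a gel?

107 bp

The forward primer matches the template at positions 28–49.
The reverse primer's reverse complement is ATGCCCAGAAG, which matches the template at positions 124–134.
The product runs from position 28 to position 134, so its length is 134 − 28 + 1 = 107 bp.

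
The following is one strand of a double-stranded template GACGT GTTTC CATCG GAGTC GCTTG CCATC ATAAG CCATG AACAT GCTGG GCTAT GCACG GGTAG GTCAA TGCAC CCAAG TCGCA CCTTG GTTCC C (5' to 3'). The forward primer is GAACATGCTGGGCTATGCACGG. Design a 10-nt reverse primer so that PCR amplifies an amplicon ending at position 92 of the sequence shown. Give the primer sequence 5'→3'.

The forward primer binds at positions 40–61; the product's 3' end on the top strand is position 92.
The reverse primer anneals to the top strand over positions 83–92, i.e. to GCACCTTGGT.
Its sequence written 5'→3' is the reverse complement: ACCAAGGTGC.

5'-ACCAAGGTGC-3'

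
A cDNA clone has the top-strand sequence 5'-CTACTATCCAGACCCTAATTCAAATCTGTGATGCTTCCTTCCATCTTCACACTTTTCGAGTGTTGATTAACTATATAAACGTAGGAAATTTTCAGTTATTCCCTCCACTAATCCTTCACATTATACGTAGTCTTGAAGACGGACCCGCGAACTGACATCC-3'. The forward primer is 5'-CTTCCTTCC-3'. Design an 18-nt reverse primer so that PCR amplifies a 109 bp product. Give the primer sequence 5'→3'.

The forward primer binds at positions 34–42, so a 109 bp product ends at position 34 + 109 − 1 = 142.
The reverse primer anneals to the top strand over positions 125–142, i.e. to ACGTAGTCTTGAAGACGG.
Its sequence written 5'→3' is the reverse complement: CCGTCTTCAAGACTACGT.

5'-CCGTCTTCAAGACTACGT-3'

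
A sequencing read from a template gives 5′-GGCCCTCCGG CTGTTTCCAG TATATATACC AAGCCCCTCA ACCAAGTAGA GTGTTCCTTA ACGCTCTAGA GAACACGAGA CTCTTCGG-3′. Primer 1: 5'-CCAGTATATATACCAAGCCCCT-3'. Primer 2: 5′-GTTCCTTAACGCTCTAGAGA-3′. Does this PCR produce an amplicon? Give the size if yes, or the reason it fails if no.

No product — both primers anneal to the same strand and extend in the same direction.

Primer 1 (CCAGTATATATACCAAGCCCCT) matches the top strand at positions 17–38 (3' end points downstream).
Primer 2 (GTTCCTTAACGCTCTAGAGA) also matches the top strand directly, at positions 53–72 — its reverse complement TCTCTAGAGCGTTAAGGAAC is not present.
Both primers anneal to the bottom strand with 3' ends pointing the same way, so neither can prime synthesis back toward the other.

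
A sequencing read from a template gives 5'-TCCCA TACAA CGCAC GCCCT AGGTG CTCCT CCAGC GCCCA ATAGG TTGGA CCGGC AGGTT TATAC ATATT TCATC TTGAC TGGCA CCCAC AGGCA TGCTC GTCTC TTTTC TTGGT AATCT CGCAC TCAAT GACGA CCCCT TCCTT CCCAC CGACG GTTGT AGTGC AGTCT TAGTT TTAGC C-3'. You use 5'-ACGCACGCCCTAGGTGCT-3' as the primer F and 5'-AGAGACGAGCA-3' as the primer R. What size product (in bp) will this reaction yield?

Forward primer ACGCACGCCCTAGGTGCT is found on the top strand at positions 10–27.
Reverse complement of the reverse primer: TGCTCGTCTCT. This occurs on the top strand at positions 96–106.
Product length = (reverse-primer end) − (forward-primer start) + 1 = 106 − 10 + 1 = 97 bp.

97 bp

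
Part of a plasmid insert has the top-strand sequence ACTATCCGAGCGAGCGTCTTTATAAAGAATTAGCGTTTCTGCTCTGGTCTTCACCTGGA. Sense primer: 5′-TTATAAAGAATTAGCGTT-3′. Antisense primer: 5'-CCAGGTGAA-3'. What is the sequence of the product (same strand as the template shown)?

5'-TTATAAAGAATTAGCGTTTCTGCTCTGGTCTTCACCTGG-3'

Forward primer TTATAAAGAATTAGCGTT is found on the top strand at positions 20–37.
Reverse complement of the reverse primer: TTCACCTGG. This occurs on the top strand at positions 50–58.
The product is the template from position 20 through 58 (39 bp).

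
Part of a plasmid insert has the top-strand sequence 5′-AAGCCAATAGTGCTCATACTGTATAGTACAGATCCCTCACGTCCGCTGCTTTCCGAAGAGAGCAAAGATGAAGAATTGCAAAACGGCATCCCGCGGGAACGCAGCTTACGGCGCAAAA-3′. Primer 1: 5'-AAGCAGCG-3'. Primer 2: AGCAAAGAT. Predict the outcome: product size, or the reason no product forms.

Primer 1 (AAGCAGCG) has reverse complement CGCTGCTT, which matches the top strand at positions 44–51; primer 1 anneals to the top strand there with its 3' end pointing upstream toward position 44.
Primer 2 (AGCAAAGAT) matches the top strand directly at positions 61–69; it anneals to the bottom strand with its 3' end pointing downstream toward position 69.
The 3' ends diverge (primer 1 extends toward position 1, primer 2 toward position 118), so the primers never converge on a shared product.

No product — the primers' 3' ends point away from each other.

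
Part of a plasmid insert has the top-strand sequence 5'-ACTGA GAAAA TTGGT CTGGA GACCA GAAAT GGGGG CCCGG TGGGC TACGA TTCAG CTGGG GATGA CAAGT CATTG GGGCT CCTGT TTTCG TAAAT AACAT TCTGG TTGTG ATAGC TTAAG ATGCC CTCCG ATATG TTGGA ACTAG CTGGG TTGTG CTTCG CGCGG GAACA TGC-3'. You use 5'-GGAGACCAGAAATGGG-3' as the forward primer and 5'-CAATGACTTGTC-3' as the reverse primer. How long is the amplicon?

58 bp

Scanning the template, GGAGACCAGAAATGGG occurs at positions 18–33; this primer anneals to the bottom strand there with its 3' end pointing downstream.
Taking the reverse complement of CAATGACTTGTC gives GACAAGTCATTG, found at positions 64–75 on the template; the primer anneals here to the top strand with its 3' end pointing upstream.
Amplicon spans positions 18–75: 58 bp.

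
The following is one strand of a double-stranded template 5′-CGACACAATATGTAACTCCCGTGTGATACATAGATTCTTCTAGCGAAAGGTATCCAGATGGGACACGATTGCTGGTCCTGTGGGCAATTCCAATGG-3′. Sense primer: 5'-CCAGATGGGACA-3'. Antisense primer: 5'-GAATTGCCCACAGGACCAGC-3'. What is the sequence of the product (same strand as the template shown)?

5'-CCAGATGGGACACGATTGCTGGTCCTGTGGGCAATTC-3'

Scanning the template, CCAGATGGGACA occurs at positions 54–65; this primer anneals to the bottom strand there with its 3' end pointing downstream.
Taking the reverse complement of GAATTGCCCACAGGACCAGC gives GCTGGTCCTGTGGGCAATTC, found at positions 71–90 on the template; the primer anneals here to the top strand with its 3' end pointing upstream.
The product is the template from position 54 through 90 (37 bp).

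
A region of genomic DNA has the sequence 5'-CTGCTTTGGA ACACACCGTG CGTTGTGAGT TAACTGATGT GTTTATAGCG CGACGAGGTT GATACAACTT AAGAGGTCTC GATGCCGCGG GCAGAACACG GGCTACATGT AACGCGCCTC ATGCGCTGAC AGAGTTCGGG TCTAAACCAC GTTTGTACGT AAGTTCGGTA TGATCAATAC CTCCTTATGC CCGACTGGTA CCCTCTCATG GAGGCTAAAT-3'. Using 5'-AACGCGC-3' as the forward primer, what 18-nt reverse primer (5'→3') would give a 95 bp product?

The forward primer binds at positions 111–117, so a 95 bp product ends at position 111 + 95 − 1 = 205.
The reverse primer anneals to the top strand over positions 188–205, i.e. to TGCCCGACTGGTACCCTC.
Its sequence written 5'→3' is the reverse complement: GAGGGTACCAGTCGGGCA.

5'-GAGGGTACCAGTCGGGCA-3'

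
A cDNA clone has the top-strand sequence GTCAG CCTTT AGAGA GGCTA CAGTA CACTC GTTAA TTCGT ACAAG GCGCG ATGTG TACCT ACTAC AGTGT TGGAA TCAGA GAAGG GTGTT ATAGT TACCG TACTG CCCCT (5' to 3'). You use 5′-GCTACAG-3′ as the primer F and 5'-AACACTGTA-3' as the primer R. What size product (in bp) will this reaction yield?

Forward primer GCTACAG is found on the top strand at positions 17–23.
Reverse complement of the reverse primer: TACAGTGTT. This occurs on the top strand at positions 63–71.
Product length = (reverse-primer end) − (forward-primer start) + 1 = 71 − 17 + 1 = 55 bp.

55 bp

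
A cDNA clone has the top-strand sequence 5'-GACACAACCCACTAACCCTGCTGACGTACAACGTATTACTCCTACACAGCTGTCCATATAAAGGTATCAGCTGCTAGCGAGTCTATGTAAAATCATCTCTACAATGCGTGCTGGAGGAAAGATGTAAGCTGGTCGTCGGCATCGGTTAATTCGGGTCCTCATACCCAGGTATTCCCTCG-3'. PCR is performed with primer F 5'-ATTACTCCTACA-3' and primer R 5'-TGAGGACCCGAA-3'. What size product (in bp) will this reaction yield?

The forward primer matches the template at positions 35–46.
Taking the reverse complement of TGAGGACCCGAA gives TTCGGGTCCTCA, found at positions 150–161 on the template; the primer anneals here to the top strand with its 3' end pointing upstream.
The product runs from position 35 to position 161, so its length is 161 − 35 + 1 = 127 bp.

127 bp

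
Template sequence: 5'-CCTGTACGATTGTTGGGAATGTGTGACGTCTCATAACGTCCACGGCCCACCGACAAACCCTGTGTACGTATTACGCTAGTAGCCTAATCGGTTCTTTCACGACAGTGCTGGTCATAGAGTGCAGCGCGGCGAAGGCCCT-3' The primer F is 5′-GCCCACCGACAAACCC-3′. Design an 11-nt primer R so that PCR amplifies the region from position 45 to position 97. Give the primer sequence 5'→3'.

The product's 3' end on the top strand is position 97.
The reverse primer anneals to the top strand over positions 87–97, i.e. to ATCGGTTCTTT.
Its sequence written 5'→3' is the reverse complement: AAAGAACCGAT.

5'-AAAGAACCGAT-3'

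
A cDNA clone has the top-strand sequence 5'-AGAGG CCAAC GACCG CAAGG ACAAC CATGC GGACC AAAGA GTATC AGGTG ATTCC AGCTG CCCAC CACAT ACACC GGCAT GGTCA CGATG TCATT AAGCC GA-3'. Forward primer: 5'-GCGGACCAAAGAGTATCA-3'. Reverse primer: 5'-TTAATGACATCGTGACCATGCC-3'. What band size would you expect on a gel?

69 bp

Forward primer GCGGACCAAAGAGTATCA is found on the top strand at positions 29–46.
Reverse complement of the reverse primer: GGCATGGTCACGATGTCATTAA. This occurs on the top strand at positions 76–97.
The product runs from position 29 to position 97, so its length is 97 − 29 + 1 = 69 bp.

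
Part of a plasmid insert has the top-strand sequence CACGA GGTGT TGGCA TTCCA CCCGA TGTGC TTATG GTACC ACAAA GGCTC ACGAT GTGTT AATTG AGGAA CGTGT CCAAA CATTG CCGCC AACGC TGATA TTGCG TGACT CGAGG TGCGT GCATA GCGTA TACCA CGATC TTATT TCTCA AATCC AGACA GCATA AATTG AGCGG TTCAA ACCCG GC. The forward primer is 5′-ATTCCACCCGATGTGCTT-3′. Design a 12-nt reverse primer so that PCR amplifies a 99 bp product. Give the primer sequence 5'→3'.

5'-TCGAGTCACGCA-3'

The forward primer binds at positions 15–32, so a 99 bp product ends at position 15 + 99 − 1 = 113.
The reverse primer anneals to the top strand over positions 102–113, i.e. to TGCGTGACTCGA.
Its sequence written 5'→3' is the reverse complement: TCGAGTCACGCA.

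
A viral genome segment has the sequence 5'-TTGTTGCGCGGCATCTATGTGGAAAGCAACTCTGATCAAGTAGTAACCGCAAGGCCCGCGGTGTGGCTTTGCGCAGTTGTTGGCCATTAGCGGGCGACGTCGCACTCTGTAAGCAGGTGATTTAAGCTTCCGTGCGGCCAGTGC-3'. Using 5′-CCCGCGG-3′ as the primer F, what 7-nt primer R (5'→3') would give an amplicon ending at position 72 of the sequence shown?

5'-GCAAAGC-3'

The forward primer binds at positions 55–61; the product's 3' end on the top strand is position 72.
The reverse primer anneals to the top strand over positions 66–72, i.e. to GCTTTGC.
Its sequence written 5'→3' is the reverse complement: GCAAAGC.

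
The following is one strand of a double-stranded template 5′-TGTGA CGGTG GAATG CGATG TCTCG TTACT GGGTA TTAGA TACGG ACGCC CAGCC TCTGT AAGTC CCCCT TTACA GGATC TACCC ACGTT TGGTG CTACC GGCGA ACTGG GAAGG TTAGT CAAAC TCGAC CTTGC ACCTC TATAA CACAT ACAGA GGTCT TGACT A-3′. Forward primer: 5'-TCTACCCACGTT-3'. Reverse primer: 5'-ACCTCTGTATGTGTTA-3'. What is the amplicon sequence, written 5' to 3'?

5'-TCTACCCACGTTTGGTGCTACCGGCGAACTGGGAAGGTTAGTCAAACTCGACCTTGCACCTCTATAACACATACAGAGGT-3'

Scanning the template, TCTACCCACGTT occurs at positions 79–90; this primer anneals to the bottom strand there with its 3' end pointing downstream.
Taking the reverse complement of ACCTCTGTATGTGTTA gives TAACACATACAGAGGT, found at positions 143–158 on the template; the primer anneals here to the top strand with its 3' end pointing upstream.
The product is the template from position 79 through 158 (80 bp).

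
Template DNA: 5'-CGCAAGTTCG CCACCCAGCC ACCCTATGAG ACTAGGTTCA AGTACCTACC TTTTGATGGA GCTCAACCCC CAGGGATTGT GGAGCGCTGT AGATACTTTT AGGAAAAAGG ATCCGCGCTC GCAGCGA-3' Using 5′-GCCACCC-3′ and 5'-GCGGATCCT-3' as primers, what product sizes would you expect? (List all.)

The forward primer GCCACCC matches the top strand at positions 10–16, 18–24.
The reverse primer's reverse complement is AGGATCCGC, matching at positions 108–116.
Each forward site pairs with the reverse site to give a product ending at position 116: sizes 107, 99 bp.

107 bp, 99 bp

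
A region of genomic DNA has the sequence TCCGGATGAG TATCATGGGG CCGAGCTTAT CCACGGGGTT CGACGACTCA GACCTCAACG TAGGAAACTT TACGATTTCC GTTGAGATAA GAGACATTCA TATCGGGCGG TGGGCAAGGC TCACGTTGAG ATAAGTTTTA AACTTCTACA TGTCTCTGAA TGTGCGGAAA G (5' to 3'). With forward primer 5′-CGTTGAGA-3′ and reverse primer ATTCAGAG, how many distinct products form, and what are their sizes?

The forward primer CGTTGAGA matches the top strand at positions 80–87, 124–131.
The reverse primer's reverse complement is CTCTGAAT, matching at positions 154–161.
Each forward site pairs with the reverse site to give a product ending at position 161: sizes 82, 38 bp.

Two products: 82 bp, 38 bp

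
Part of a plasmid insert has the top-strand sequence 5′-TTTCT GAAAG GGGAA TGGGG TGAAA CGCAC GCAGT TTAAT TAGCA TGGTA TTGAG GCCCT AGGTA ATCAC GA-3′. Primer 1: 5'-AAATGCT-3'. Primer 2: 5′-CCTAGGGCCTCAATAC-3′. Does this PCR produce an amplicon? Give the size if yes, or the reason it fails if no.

No product — primer 1 has no binding site in the template.

Primer 1 (AAATGCT) does not match the top strand, and its reverse complement AGCATTT does not match either.
With no annealing site for primer 1, no amplification occurs.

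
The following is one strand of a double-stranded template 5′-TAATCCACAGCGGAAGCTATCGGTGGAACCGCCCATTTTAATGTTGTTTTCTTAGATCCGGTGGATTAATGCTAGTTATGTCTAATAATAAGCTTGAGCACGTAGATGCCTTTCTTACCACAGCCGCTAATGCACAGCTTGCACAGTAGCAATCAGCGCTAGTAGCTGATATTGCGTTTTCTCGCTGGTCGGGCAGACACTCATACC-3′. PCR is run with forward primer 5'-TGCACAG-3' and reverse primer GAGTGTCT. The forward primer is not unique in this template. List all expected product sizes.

The forward primer TGCACAG matches the top strand at positions 131–137, 140–146.
The reverse primer's reverse complement is AGACACTC, matching at positions 195–202.
Each forward site pairs with the reverse site to give a product ending at position 202: sizes 72, 63 bp.

72 bp, 63 bp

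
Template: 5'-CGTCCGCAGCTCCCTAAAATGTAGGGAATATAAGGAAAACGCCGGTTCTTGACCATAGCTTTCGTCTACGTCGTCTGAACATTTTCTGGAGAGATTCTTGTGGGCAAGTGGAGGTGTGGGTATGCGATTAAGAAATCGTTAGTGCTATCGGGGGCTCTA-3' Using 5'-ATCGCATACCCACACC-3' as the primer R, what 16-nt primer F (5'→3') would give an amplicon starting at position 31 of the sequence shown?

The reverse primer's reverse complement GGTGTGGGTATGCGAT matches the template at positions 113–128; the product starts at position 31.
The forward primer is identical to the top strand over positions 31–46: TAAGGAAAACGCCGGT.

5'-TAAGGAAAACGCCGGT-3'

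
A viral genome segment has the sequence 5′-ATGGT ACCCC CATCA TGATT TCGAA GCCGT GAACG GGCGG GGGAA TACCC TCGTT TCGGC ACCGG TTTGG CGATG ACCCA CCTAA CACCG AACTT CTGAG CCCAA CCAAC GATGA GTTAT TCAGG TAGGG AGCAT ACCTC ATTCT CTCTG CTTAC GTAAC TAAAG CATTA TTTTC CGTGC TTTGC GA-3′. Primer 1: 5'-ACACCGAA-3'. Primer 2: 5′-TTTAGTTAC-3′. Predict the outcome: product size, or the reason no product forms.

Primer 1 (ACACCGAA) matches the top strand at positions 85–92; it acts as a forward primer.
Primer 2's reverse complement is GTAACTAAA, matching the top strand at positions 156–164; it acts as a reverse primer.
The 3' ends face each other across positions 85–164, giving an 80 bp product.

Yes — an 80 bp product.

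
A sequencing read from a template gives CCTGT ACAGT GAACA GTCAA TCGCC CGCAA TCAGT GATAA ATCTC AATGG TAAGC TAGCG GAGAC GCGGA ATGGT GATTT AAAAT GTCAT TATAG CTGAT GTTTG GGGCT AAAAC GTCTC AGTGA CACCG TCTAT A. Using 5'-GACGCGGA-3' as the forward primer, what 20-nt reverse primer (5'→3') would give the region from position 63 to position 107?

The product's 3' end on the top strand is position 107.
The reverse primer anneals to the top strand over positions 88–107, i.e. to CATTATAGCTGATGTTTGGG.
Its sequence written 5'→3' is the reverse complement: CCCAAACATCAGCTATAATG.

5'-CCCAAACATCAGCTATAATG-3'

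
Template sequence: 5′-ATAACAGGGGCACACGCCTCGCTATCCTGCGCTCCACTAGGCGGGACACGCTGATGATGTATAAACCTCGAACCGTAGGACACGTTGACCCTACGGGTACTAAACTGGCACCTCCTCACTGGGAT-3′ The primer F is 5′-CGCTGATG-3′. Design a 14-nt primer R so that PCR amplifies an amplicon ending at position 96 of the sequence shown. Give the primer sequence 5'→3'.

5'-CCGTAGGGTCAACG-3'

The forward primer binds at positions 49–56; the product's 3' end on the top strand is position 96.
The reverse primer anneals to the top strand over positions 83–96, i.e. to CGTTGACCCTACGG.
Its sequence written 5'→3' is the reverse complement: CCGTAGGGTCAACG.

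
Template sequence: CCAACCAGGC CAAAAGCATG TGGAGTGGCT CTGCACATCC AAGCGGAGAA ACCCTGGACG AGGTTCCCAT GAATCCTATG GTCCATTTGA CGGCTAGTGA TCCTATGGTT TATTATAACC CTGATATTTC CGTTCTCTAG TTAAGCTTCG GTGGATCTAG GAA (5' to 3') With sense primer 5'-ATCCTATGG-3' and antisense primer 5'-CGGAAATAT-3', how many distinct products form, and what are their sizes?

Two products: 60 bp, 33 bp

The forward primer ATCCTATGG matches the top strand at positions 73–81, 100–108.
The reverse primer's reverse complement is ATATTTCCG, matching at positions 124–132.
Each forward site pairs with the reverse site to give a product ending at position 132: sizes 60, 33 bp.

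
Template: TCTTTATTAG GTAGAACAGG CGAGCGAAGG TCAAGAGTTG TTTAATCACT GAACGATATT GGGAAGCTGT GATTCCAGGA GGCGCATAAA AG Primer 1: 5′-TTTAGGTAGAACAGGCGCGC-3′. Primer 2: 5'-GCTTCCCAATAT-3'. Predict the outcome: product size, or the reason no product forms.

Primer 1 (TTTAGGTAGAACAGGCGCGC) does not match the top strand, and its reverse complement GCGCGCCTGTTCTACCTAAA does not match either.
With no annealing site for primer 1, no amplification occurs.

No product — primer 1 has no binding site in the template.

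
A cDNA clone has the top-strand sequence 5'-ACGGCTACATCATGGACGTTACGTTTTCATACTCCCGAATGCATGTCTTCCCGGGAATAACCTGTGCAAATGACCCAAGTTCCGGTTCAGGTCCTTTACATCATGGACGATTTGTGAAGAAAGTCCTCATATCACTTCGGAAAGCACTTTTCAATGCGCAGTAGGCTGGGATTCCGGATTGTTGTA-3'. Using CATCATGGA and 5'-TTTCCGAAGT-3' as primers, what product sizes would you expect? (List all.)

136 bp, 45 bp

The forward primer CATCATGGA matches the top strand at positions 8–16, 99–107.
The reverse primer's reverse complement is ACTTCGGAAA, matching at positions 134–143.
Each forward site pairs with the reverse site to give a product ending at position 143: sizes 136, 45 bp.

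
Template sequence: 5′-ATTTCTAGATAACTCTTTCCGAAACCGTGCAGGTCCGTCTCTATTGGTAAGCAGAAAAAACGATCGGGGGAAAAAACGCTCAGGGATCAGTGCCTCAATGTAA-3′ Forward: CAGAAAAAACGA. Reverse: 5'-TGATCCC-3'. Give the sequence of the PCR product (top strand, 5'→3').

5'-CAGAAAAAACGATCGGGGGAAAAAACGCTCAGGGATCA-3'

Scanning the template, CAGAAAAAACGA occurs at positions 52–63; this primer anneals to the bottom strand there with its 3' end pointing downstream.
Reverse complement of the reverse primer: GGGATCA. This occurs on the top strand at positions 83–89.
The product is the template from position 52 through 89 (38 bp).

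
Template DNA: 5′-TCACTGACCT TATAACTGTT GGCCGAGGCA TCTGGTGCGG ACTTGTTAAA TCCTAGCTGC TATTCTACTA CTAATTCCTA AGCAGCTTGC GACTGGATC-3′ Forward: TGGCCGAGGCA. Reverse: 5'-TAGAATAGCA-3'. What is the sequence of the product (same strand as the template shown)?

Scanning the template, TGGCCGAGGCA occurs at positions 20–30; this primer anneals to the bottom strand there with its 3' end pointing downstream.
The reverse primer's reverse complement is TGCTATTCTA, which matches the template at positions 58–67.
The product is the template from position 20 through 67 (48 bp).

5'-TGGCCGAGGCATCTGGTGCGGACTTGTTAAATCCTAGCTGCTATTCTA-3'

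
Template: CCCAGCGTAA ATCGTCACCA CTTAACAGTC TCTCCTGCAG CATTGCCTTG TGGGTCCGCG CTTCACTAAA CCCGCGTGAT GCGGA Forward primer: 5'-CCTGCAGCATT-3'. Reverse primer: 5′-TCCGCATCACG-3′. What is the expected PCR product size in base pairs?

52 bp

The forward primer matches the template at positions 34–44.
Reverse complement of the reverse primer: CGTGATGCGGA. This occurs on the top strand at positions 75–85.
Product length = (reverse-primer end) − (forward-primer start) + 1 = 85 − 34 + 1 = 52 bp.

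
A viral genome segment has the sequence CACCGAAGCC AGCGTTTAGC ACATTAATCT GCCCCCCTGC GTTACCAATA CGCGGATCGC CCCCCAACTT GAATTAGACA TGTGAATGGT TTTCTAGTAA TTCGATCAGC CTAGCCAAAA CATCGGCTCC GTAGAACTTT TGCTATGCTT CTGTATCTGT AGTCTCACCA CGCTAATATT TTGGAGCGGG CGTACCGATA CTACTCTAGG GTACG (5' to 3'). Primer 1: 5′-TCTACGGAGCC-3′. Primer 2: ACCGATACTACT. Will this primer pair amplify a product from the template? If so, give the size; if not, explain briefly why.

Primer 1 (TCTACGGAGCC) has reverse complement GGCTCCGTAGA, which matches the top strand at positions 125–135; primer 1 anneals to the top strand there with its 3' end pointing upstream toward position 125.
Primer 2 (ACCGATACTACT) matches the top strand directly at positions 194–205; it anneals to the bottom strand with its 3' end pointing downstream toward position 205.
The 3' ends diverge (primer 1 extends toward position 1, primer 2 toward position 215), so the primers never converge on a shared product.

No product — the primers' 3' ends point away from each other.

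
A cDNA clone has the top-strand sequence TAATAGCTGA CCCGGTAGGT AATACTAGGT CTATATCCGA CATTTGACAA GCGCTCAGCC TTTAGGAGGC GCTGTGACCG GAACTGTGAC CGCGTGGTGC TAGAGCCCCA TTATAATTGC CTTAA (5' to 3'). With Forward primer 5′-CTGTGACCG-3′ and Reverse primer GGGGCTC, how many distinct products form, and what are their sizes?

The forward primer CTGTGACCG matches the top strand at positions 72–80, 84–92.
The reverse primer's reverse complement is GAGCCCC, matching at positions 103–109.
Each forward site pairs with the reverse site to give a product ending at position 109: sizes 38, 26 bp.

Two products: 38 bp, 26 bp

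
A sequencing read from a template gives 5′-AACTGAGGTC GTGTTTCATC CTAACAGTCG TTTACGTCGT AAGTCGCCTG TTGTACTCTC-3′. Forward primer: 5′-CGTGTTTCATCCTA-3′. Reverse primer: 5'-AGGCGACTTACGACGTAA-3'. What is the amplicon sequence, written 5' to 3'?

5'-CGTGTTTCATCCTAACAGTCGTTTACGTCGTAAGTCGCCT-3'

Scanning the template, CGTGTTTCATCCTA occurs at positions 10–23; this primer anneals to the bottom strand there with its 3' end pointing downstream.
Reverse complement of the reverse primer: TTACGTCGTAAGTCGCCT. This occurs on the top strand at positions 32–49.
The product is the template from position 10 through 49 (40 bp).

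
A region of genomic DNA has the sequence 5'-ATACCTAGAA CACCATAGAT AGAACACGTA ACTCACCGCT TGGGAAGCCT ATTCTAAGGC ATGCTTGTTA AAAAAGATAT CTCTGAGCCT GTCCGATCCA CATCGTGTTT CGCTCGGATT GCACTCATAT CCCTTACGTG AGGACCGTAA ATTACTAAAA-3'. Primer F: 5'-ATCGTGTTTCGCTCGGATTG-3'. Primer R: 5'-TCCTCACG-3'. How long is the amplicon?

43 bp

Forward primer ATCGTGTTTCGCTCGGATTG is found on the top strand at positions 102–121.
The reverse primer's reverse complement is CGTGAGGA, which matches the template at positions 137–144.
The product runs from position 102 to position 144, so its length is 144 − 102 + 1 = 43 bp.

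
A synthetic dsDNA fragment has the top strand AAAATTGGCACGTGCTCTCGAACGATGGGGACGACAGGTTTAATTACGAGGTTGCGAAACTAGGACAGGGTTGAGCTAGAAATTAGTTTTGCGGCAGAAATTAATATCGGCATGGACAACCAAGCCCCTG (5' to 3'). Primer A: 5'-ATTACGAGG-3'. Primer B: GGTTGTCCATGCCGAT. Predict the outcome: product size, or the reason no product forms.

Primer A (ATTACGAGG) matches the top strand at positions 43–51; it acts as a forward primer.
Primer B's reverse complement is ATCGGCATGGACAACC, matching the top strand at positions 106–121; it acts as a reverse primer.
The 3' ends face each other across positions 43–121, giving a 79 bp product.

Yes — a 79 bp product.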